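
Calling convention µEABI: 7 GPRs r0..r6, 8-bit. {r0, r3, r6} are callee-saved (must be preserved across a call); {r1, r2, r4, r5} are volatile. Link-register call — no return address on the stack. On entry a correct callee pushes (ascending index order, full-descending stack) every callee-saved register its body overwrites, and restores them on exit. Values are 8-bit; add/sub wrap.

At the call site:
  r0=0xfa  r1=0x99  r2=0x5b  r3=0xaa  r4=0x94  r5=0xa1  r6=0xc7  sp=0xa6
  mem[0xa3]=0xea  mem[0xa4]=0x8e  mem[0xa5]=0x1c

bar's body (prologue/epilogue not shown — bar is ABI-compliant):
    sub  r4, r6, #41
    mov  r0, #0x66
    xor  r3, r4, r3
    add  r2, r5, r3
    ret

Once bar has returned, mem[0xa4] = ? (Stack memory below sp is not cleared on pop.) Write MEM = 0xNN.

MEM = 0xaa

prologue: push r0 -> mem[0xa5]=0xfa, sp=0xa5
prologue: push r3 -> mem[0xa4]=0xaa, sp=0xa4
body[0] sub  r4, r6, #41 -> r4=0x9e
body[1] mov  r0, #0x66 -> r0=0x66
body[2] xor  r3, r4, r3 -> r3=0x34
body[3] add  r2, r5, r3 -> r2=0xd5
epilogue: pop r3=0xaa, sp=0xa5
epilogue: pop r0=0xfa, sp=0xa6
prologue pushed ['r0', 'r3'] at ['0xa5', '0xa4']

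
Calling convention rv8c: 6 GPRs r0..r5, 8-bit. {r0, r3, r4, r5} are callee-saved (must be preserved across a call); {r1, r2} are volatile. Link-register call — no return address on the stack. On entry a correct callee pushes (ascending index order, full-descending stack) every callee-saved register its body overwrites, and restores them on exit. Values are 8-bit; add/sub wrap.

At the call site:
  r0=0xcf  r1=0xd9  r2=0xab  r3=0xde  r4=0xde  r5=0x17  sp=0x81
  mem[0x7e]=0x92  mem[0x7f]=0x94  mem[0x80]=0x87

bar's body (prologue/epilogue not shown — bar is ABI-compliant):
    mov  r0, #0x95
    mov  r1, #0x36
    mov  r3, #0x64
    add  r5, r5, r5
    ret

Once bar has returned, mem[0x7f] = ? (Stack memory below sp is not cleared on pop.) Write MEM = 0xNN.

MEM = 0xde

prologue: push r0 → mem[0x80]=0xcf, sp=0x80
prologue: push r3 → mem[0x7f]=0xde, sp=0x7f
prologue: push r5 → mem[0x7e]=0x17, sp=0x7e
body[0] mov  r0, #0x95 → r0=0x95
body[1] mov  r1, #0x36 → r1=0x36
body[2] mov  r3, #0x64 → r3=0x64
body[3] add  r5, r5, r5 → r5=0x2e
epilogue: pop r5=0x17, sp=0x7f
epilogue: pop r3=0xde, sp=0x80
epilogue: pop r0=0xcf, sp=0x81
prologue pushed ['r0', 'r3', 'r5'] at ['0x80', '0x7f', '0x7e']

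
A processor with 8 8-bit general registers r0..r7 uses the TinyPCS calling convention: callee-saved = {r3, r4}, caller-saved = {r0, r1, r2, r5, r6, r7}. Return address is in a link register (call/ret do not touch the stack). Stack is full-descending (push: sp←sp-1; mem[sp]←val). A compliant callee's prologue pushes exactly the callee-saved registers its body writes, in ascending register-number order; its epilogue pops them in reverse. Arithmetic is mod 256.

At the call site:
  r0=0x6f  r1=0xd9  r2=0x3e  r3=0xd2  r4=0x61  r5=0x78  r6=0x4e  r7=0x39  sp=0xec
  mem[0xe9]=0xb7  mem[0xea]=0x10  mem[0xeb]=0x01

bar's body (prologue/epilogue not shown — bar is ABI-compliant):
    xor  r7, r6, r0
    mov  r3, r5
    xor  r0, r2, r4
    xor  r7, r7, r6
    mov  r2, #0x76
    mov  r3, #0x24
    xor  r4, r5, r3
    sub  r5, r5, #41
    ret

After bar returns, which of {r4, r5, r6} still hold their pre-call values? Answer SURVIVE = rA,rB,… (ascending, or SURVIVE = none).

SURVIVE = r4,r6

prologue: push r3 → mem[0xeb]=0xd2, sp=0xeb
prologue: push r4 → mem[0xea]=0x61, sp=0xea
body[0] xor  r7, r6, r0 → r7=0x21
body[1] mov  r3, r5 → r3=0x78
body[2] xor  r0, r2, r4 → r0=0x5f
body[3] xor  r7, r7, r6 → r7=0x6f
body[4] mov  r2, #0x76 → r2=0x76
body[5] mov  r3, #0x24 → r3=0x24
body[6] xor  r4, r5, r3 → r4=0x5c
body[7] sub  r5, r5, #41 → r5=0x4f
epilogue: pop r4=0x61, sp=0xeb
epilogue: pop r3=0xd2, sp=0xec
r4: callee-saved, written=True
r5: caller-saved, written=True
r6: caller-saved, written=False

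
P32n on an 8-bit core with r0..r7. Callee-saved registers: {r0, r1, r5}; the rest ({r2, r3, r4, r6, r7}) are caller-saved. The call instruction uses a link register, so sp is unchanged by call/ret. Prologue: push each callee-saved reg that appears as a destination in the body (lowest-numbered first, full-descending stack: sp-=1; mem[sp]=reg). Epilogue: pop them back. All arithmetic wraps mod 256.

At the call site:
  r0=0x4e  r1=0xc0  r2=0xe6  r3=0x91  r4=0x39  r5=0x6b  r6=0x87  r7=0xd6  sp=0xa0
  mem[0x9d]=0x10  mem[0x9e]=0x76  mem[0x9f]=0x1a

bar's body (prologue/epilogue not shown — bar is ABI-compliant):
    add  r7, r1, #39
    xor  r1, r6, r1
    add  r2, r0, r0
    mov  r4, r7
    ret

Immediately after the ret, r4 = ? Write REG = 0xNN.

prologue: push r1 → mem[0x9f]=0xc0, sp=0x9f
body[0] add  r7, r1, #39 → r7=0xe7
body[1] xor  r1, r6, r1 → r1=0x47
body[2] add  r2, r0, r0 → r2=0x9c
body[3] mov  r4, r7 → r4=0xe7
epilogue: pop r1=0xc0, sp=0xa0
r4 is caller-saved → body value

REG = 0xe7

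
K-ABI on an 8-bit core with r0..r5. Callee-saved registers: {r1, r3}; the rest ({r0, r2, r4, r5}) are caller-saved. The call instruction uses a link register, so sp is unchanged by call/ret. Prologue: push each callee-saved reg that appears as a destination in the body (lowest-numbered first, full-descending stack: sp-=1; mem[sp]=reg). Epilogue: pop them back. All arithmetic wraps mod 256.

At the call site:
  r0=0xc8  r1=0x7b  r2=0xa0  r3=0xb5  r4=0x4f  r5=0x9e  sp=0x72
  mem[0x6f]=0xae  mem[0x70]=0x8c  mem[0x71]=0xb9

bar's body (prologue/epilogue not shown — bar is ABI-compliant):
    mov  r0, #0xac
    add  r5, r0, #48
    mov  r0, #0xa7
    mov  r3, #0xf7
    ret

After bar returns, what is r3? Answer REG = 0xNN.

REG = 0xb5

prologue: push r3 → mem[0x71]=0xb5, sp=0x71
body[0] mov  r0, #0xac → r0=0xac
body[1] add  r5, r0, #48 → r5=0xdc
body[2] mov  r0, #0xa7 → r0=0xa7
body[3] mov  r3, #0xf7 → r3=0xf7
epilogue: pop r3=0xb5, sp=0x72
r3 is callee-saved → restored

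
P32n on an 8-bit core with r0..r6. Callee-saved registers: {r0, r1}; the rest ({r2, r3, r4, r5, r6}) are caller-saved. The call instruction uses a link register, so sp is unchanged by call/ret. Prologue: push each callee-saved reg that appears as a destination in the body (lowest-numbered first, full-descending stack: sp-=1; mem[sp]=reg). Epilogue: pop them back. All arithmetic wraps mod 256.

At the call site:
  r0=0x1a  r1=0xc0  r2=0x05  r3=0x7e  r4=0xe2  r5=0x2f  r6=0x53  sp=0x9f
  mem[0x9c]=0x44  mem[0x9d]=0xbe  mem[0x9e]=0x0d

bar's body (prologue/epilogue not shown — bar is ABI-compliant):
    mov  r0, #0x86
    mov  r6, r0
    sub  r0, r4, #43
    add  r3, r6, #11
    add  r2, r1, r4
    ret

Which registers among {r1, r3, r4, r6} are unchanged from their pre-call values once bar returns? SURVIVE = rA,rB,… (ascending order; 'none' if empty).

prologue: push r0 → mem[0x9e]=0x1a, sp=0x9e
body[0] mov  r0, #0x86 → r0=0x86
body[1] mov  r6, r0 → r6=0x86
body[2] sub  r0, r4, #43 → r0=0xb7
body[3] add  r3, r6, #11 → r3=0x91
body[4] add  r2, r1, r4 → r2=0xa2
epilogue: pop r0=0x1a, sp=0x9f
r1: callee-saved, written=False
r3: caller-saved, written=True
r4: caller-saved, written=False
r6: caller-saved, written=True

SURVIVE = r1,r4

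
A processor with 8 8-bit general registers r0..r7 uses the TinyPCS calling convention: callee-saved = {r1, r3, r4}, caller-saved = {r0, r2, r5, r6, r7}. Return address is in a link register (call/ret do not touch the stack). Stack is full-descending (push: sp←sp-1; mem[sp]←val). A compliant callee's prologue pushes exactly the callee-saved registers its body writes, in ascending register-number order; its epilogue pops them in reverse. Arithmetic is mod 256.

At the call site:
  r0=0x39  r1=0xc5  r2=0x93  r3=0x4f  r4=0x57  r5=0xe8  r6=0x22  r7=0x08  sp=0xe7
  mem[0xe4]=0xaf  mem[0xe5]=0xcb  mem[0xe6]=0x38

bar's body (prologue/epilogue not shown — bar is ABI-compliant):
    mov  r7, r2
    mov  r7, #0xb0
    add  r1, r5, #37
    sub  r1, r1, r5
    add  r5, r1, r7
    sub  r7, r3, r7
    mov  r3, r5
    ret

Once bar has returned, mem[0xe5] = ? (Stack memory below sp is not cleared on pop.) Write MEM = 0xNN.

MEM = 0x4f

prologue: push r1 → mem[0xe6]=0xc5, sp=0xe6
prologue: push r3 → mem[0xe5]=0x4f, sp=0xe5
body[0] mov  r7, r2 → r7=0x93
body[1] mov  r7, #0xb0 → r7=0xb0
body[2] add  r1, r5, #37 → r1=0x0d
body[3] sub  r1, r1, r5 → r1=0x25
body[4] add  r5, r1, r7 → r5=0xd5
body[5] sub  r7, r3, r7 → r7=0x9f
body[6] mov  r3, r5 → r3=0xd5
epilogue: pop r3=0x4f, sp=0xe6
epilogue: pop r1=0xc5, sp=0xe7
prologue pushed ['r1', 'r3'] at ['0xe6', '0xe5']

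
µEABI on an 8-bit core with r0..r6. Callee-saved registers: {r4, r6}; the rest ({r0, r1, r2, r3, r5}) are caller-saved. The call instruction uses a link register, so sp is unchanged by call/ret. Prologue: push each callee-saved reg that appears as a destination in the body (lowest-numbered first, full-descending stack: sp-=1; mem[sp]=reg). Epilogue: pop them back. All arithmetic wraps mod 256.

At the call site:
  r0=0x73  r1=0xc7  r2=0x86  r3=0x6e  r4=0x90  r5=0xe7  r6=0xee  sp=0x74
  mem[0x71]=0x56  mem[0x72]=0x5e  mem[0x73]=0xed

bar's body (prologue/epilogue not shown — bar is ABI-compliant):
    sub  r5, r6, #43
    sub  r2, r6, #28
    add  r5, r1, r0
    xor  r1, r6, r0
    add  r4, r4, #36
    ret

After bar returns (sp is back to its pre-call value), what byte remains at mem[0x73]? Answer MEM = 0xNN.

prologue: push r4 -> mem[0x73]=0x90, sp=0x73
body[0] sub  r5, r6, #43 -> r5=0xc3
body[1] sub  r2, r6, #28 -> r2=0xd2
body[2] add  r5, r1, r0 -> r5=0x3a
body[3] xor  r1, r6, r0 -> r1=0x9d
body[4] add  r4, r4, #36 -> r4=0xb4
epilogue: pop r4=0x90, sp=0x74
prologue pushed ['r4'] at ['0x73']

MEM = 0x90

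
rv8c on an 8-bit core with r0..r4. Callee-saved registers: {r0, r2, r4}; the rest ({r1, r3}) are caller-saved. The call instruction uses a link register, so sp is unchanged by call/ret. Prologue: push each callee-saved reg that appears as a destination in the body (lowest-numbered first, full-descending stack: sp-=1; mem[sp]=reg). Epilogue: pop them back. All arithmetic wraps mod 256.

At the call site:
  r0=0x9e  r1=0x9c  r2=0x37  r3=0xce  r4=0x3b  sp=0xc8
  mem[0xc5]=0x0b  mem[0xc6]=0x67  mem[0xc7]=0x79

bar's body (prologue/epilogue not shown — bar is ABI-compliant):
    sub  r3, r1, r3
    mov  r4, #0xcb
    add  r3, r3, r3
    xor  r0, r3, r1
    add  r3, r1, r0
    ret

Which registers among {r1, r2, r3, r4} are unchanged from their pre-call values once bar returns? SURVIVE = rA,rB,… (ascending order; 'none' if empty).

prologue: push r0 → mem[0xc7]=0x9e, sp=0xc7
prologue: push r4 → mem[0xc6]=0x3b, sp=0xc6
body[0] sub  r3, r1, r3 → r3=0xce
body[1] mov  r4, #0xcb → r4=0xcb
body[2] add  r3, r3, r3 → r3=0x9c
body[3] xor  r0, r3, r1 → r0=0x00
body[4] add  r3, r1, r0 → r3=0x9c
epilogue: pop r4=0x3b, sp=0xc7
epilogue: pop r0=0x9e, sp=0xc8
r1: caller-saved, written=False
r2: callee-saved, written=False
r3: caller-saved, written=True
r4: callee-saved, written=True

SURVIVE = r1,r2,r4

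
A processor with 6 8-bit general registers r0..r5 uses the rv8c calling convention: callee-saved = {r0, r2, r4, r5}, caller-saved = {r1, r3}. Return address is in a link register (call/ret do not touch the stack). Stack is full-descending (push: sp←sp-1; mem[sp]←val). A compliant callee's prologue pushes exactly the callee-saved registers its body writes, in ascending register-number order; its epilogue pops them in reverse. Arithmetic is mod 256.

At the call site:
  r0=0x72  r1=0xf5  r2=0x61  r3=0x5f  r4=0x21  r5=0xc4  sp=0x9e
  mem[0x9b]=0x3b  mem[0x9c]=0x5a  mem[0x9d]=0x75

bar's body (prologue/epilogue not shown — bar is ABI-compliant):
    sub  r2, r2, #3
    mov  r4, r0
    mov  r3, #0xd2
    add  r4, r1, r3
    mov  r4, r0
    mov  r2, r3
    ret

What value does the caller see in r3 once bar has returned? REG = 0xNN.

REG = 0xd2

prologue: push r2 → mem[0x9d]=0x61, sp=0x9d
prologue: push r4 → mem[0x9c]=0x21, sp=0x9c
body[0] sub  r2, r2, #3 → r2=0x5e
body[1] mov  r4, r0 → r4=0x72
body[2] mov  r3, #0xd2 → r3=0xd2
body[3] add  r4, r1, r3 → r4=0xc7
body[4] mov  r4, r0 → r4=0x72
body[5] mov  r2, r3 → r2=0xd2
epilogue: pop r4=0x21, sp=0x9d
epilogue: pop r2=0x61, sp=0x9e
r3 is caller-saved → body value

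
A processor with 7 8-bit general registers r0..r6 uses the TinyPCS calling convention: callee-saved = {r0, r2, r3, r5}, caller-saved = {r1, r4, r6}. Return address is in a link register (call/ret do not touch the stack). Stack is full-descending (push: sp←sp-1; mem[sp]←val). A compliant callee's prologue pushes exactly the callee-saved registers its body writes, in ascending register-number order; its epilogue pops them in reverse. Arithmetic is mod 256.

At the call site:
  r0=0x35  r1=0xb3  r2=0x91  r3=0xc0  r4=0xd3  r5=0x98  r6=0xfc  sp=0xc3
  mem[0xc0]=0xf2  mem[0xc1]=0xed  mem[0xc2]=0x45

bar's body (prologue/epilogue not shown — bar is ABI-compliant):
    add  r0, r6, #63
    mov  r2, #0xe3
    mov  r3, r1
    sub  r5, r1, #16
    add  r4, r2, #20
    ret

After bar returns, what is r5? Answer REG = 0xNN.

REG = 0x98

prologue: push r0 -> mem[0xc2]=0x35, sp=0xc2
prologue: push r2 -> mem[0xc1]=0x91, sp=0xc1
prologue: push r3 -> mem[0xc0]=0xc0, sp=0xc0
prologue: push r5 -> mem[0xbf]=0x98, sp=0xbf
body[0] add  r0, r6, #63 -> r0=0x3b
body[1] mov  r2, #0xe3 -> r2=0xe3
body[2] mov  r3, r1 -> r3=0xb3
body[3] sub  r5, r1, #16 -> r5=0xa3
body[4] add  r4, r2, #20 -> r4=0xf7
epilogue: pop r5=0x98, sp=0xc0
epilogue: pop r3=0xc0, sp=0xc1
epilogue: pop r2=0x91, sp=0xc2
epilogue: pop r0=0x35, sp=0xc3
r5 is callee-saved -> restored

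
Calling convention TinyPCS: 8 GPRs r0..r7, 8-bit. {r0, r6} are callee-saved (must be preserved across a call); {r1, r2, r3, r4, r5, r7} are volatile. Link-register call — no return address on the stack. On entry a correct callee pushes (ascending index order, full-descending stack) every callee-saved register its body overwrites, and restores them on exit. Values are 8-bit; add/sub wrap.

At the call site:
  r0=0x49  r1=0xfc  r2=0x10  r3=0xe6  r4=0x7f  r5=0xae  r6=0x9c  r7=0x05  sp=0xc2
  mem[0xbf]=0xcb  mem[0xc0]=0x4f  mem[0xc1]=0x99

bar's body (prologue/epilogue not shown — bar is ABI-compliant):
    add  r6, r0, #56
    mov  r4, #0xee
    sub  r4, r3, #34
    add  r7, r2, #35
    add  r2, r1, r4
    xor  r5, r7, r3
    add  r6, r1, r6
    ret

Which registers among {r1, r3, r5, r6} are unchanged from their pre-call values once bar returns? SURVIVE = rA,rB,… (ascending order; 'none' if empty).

SURVIVE = r1,r3,r6

prologue: push r6 -> mem[0xc1]=0x9c, sp=0xc1
body[0] add  r6, r0, #56 -> r6=0x81
body[1] mov  r4, #0xee -> r4=0xee
body[2] sub  r4, r3, #34 -> r4=0xc4
body[3] add  r7, r2, #35 -> r7=0x33
body[4] add  r2, r1, r4 -> r2=0xc0
body[5] xor  r5, r7, r3 -> r5=0xd5
body[6] add  r6, r1, r6 -> r6=0x7d
epilogue: pop r6=0x9c, sp=0xc2
r1: caller-saved, written=False
r3: caller-saved, written=False
r5: caller-saved, written=True
r6: callee-saved, written=True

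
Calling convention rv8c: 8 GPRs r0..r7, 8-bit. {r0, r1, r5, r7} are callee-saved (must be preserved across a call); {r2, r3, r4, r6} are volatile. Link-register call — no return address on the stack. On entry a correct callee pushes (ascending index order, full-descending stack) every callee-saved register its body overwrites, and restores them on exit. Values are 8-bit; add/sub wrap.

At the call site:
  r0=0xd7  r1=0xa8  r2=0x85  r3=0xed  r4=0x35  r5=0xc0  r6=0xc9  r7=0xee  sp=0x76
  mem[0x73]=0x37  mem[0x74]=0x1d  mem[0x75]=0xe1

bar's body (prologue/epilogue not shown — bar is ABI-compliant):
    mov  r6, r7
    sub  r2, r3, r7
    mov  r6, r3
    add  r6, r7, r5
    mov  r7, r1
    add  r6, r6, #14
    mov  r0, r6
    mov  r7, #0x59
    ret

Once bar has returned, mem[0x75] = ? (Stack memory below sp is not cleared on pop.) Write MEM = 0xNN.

MEM = 0xd7

prologue: push r0 → mem[0x75]=0xd7, sp=0x75
prologue: push r7 → mem[0x74]=0xee, sp=0x74
body[0] mov  r6, r7 → r6=0xee
body[1] sub  r2, r3, r7 → r2=0xff
body[2] mov  r6, r3 → r6=0xed
body[3] add  r6, r7, r5 → r6=0xae
body[4] mov  r7, r1 → r7=0xa8
body[5] add  r6, r6, #14 → r6=0xbc
body[6] mov  r0, r6 → r0=0xbc
body[7] mov  r7, #0x59 → r7=0x59
epilogue: pop r7=0xee, sp=0x75
epilogue: pop r0=0xd7, sp=0x76
prologue pushed ['r0', 'r7'] at ['0x75', '0x74']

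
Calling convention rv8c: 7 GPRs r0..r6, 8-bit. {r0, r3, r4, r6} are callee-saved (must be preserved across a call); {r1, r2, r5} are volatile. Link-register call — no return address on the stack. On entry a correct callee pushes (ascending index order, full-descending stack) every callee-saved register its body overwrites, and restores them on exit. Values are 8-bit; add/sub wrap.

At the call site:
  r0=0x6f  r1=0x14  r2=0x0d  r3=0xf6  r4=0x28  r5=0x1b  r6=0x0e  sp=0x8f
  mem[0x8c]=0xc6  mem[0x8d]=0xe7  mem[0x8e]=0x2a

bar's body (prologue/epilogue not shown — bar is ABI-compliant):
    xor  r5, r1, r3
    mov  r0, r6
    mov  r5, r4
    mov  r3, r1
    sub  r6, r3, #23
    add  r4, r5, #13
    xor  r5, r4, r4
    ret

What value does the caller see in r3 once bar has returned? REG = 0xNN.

prologue: push r0 -> mem[0x8e]=0x6f, sp=0x8e
prologue: push r3 -> mem[0x8d]=0xf6, sp=0x8d
prologue: push r4 -> mem[0x8c]=0x28, sp=0x8c
prologue: push r6 -> mem[0x8b]=0x0e, sp=0x8b
body[0] xor  r5, r1, r3 -> r5=0xe2
body[1] mov  r0, r6 -> r0=0x0e
body[2] mov  r5, r4 -> r5=0x28
body[3] mov  r3, r1 -> r3=0x14
body[4] sub  r6, r3, #23 -> r6=0xfd
body[5] add  r4, r5, #13 -> r4=0x35
body[6] xor  r5, r4, r4 -> r5=0x00
epilogue: pop r6=0x0e, sp=0x8c
epilogue: pop r4=0x28, sp=0x8d
epilogue: pop r3=0xf6, sp=0x8e
epilogue: pop r0=0x6f, sp=0x8f
r3 is callee-saved -> restored

REG = 0xf6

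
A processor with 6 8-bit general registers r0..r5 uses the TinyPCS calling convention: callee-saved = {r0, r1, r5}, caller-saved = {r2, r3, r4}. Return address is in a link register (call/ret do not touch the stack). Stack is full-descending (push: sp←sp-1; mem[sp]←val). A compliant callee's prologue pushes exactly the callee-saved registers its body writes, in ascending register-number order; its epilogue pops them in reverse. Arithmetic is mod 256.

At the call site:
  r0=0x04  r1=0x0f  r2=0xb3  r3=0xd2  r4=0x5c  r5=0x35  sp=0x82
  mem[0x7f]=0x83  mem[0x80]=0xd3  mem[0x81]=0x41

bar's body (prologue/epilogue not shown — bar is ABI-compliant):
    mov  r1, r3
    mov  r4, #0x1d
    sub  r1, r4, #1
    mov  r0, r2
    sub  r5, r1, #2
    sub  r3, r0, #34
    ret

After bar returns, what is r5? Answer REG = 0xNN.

REG = 0x35

prologue: push r0 -> mem[0x81]=0x04, sp=0x81
prologue: push r1 -> mem[0x80]=0x0f, sp=0x80
prologue: push r5 -> mem[0x7f]=0x35, sp=0x7f
body[0] mov  r1, r3 -> r1=0xd2
body[1] mov  r4, #0x1d -> r4=0x1d
body[2] sub  r1, r4, #1 -> r1=0x1c
body[3] mov  r0, r2 -> r0=0xb3
body[4] sub  r5, r1, #2 -> r5=0x1a
body[5] sub  r3, r0, #34 -> r3=0x91
epilogue: pop r5=0x35, sp=0x80
epilogue: pop r1=0x0f, sp=0x81
epilogue: pop r0=0x04, sp=0x82
r5 is callee-saved -> restored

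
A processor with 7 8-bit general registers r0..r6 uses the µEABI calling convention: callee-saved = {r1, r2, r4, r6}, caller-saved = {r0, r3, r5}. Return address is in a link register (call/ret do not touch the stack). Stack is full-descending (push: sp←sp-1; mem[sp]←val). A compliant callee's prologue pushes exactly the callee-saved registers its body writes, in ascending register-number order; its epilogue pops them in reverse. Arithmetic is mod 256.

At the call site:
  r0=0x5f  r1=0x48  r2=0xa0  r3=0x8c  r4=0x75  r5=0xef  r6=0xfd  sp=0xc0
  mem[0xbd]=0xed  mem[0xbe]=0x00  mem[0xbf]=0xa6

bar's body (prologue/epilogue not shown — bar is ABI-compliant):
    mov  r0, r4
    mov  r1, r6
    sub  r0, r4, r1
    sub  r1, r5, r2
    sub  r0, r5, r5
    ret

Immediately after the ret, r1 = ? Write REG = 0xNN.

prologue: push r1 → mem[0xbf]=0x48, sp=0xbf
body[0] mov  r0, r4 → r0=0x75
body[1] mov  r1, r6 → r1=0xfd
body[2] sub  r0, r4, r1 → r0=0x78
body[3] sub  r1, r5, r2 → r1=0x4f
body[4] sub  r0, r5, r5 → r0=0x00
epilogue: pop r1=0x48, sp=0xc0
r1 is callee-saved → restored

REG = 0x48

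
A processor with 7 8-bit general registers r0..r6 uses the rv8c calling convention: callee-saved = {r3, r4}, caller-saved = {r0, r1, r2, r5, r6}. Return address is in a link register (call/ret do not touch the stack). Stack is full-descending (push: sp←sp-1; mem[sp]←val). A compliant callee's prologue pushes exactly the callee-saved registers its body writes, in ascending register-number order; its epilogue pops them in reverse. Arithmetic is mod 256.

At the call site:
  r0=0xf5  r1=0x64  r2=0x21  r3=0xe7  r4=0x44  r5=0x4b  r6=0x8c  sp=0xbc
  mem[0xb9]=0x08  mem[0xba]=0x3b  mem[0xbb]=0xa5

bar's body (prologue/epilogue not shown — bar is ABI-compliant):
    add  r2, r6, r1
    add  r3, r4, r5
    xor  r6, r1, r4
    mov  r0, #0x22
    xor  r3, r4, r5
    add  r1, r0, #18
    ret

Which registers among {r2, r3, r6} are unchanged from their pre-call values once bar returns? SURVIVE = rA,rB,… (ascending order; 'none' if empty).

prologue: push r3 → mem[0xbb]=0xe7, sp=0xbb
body[0] add  r2, r6, r1 → r2=0xf0
body[1] add  r3, r4, r5 → r3=0x8f
body[2] xor  r6, r1, r4 → r6=0x20
body[3] mov  r0, #0x22 → r0=0x22
body[4] xor  r3, r4, r5 → r3=0x0f
body[5] add  r1, r0, #18 → r1=0x34
epilogue: pop r3=0xe7, sp=0xbc
r2: caller-saved, written=True
r3: callee-saved, written=True
r6: caller-saved, written=True

SURVIVE = r3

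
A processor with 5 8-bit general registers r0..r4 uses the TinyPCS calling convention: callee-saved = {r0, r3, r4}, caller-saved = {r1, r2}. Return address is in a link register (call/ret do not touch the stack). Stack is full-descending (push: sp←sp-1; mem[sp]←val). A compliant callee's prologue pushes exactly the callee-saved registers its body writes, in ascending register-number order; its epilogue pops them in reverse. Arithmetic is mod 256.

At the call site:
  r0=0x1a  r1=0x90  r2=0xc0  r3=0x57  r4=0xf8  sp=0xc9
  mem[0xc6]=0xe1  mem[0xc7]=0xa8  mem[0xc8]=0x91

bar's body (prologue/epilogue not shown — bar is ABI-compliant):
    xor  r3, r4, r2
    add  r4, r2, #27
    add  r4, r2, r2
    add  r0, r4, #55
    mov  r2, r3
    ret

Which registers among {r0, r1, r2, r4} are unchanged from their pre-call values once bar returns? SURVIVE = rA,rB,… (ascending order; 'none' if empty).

SURVIVE = r0,r1,r4

prologue: push r0 -> mem[0xc8]=0x1a, sp=0xc8
prologue: push r3 -> mem[0xc7]=0x57, sp=0xc7
prologue: push r4 -> mem[0xc6]=0xf8, sp=0xc6
body[0] xor  r3, r4, r2 -> r3=0x38
body[1] add  r4, r2, #27 -> r4=0xdb
body[2] add  r4, r2, r2 -> r4=0x80
body[3] add  r0, r4, #55 -> r0=0xb7
body[4] mov  r2, r3 -> r2=0x38
epilogue: pop r4=0xf8, sp=0xc7
epilogue: pop r3=0x57, sp=0xc8
epilogue: pop r0=0x1a, sp=0xc9
r0: callee-saved, written=True
r1: caller-saved, written=False
r2: caller-saved, written=True
r4: callee-saved, written=True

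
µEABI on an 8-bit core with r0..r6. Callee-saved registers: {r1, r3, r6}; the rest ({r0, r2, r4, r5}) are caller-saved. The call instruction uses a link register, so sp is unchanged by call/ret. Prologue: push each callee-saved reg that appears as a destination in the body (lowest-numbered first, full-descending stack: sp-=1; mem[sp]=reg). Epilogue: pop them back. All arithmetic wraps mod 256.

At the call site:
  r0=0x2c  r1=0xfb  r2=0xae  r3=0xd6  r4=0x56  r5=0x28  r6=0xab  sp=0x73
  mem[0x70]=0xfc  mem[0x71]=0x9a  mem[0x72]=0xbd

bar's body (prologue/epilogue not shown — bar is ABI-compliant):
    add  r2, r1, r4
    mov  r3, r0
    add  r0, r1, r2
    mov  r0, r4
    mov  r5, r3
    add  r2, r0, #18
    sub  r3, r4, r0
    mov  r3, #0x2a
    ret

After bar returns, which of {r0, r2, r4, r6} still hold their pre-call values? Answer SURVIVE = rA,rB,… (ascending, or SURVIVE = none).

prologue: push r3 -> mem[0x72]=0xd6, sp=0x72
body[0] add  r2, r1, r4 -> r2=0x51
body[1] mov  r3, r0 -> r3=0x2c
body[2] add  r0, r1, r2 -> r0=0x4c
body[3] mov  r0, r4 -> r0=0x56
body[4] mov  r5, r3 -> r5=0x2c
body[5] add  r2, r0, #18 -> r2=0x68
body[6] sub  r3, r4, r0 -> r3=0x00
body[7] mov  r3, #0x2a -> r3=0x2a
epilogue: pop r3=0xd6, sp=0x73
r0: caller-saved, written=True
r2: caller-saved, written=True
r4: caller-saved, written=False
r6: callee-saved, written=False

SURVIVE = r4,r6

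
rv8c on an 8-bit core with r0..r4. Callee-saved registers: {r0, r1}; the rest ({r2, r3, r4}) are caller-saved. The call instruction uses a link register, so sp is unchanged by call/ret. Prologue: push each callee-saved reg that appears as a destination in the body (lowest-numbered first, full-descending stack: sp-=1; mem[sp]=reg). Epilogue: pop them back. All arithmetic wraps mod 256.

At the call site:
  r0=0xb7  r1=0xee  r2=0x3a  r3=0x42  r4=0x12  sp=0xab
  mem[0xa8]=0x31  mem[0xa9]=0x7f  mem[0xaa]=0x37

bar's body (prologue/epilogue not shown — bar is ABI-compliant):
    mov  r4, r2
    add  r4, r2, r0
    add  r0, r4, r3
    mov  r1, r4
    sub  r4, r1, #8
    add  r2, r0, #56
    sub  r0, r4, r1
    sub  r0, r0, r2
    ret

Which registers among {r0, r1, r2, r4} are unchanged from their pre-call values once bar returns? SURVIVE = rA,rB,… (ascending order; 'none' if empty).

SURVIVE = r0,r1

prologue: push r0 -> mem[0xaa]=0xb7, sp=0xaa
prologue: push r1 -> mem[0xa9]=0xee, sp=0xa9
body[0] mov  r4, r2 -> r4=0x3a
body[1] add  r4, r2, r0 -> r4=0xf1
body[2] add  r0, r4, r3 -> r0=0x33
body[3] mov  r1, r4 -> r1=0xf1
body[4] sub  r4, r1, #8 -> r4=0xe9
body[5] add  r2, r0, #56 -> r2=0x6b
body[6] sub  r0, r4, r1 -> r0=0xf8
body[7] sub  r0, r0, r2 -> r0=0x8d
epilogue: pop r1=0xee, sp=0xaa
epilogue: pop r0=0xb7, sp=0xab
r0: callee-saved, written=True
r1: callee-saved, written=True
r2: caller-saved, written=True
r4: caller-saved, written=True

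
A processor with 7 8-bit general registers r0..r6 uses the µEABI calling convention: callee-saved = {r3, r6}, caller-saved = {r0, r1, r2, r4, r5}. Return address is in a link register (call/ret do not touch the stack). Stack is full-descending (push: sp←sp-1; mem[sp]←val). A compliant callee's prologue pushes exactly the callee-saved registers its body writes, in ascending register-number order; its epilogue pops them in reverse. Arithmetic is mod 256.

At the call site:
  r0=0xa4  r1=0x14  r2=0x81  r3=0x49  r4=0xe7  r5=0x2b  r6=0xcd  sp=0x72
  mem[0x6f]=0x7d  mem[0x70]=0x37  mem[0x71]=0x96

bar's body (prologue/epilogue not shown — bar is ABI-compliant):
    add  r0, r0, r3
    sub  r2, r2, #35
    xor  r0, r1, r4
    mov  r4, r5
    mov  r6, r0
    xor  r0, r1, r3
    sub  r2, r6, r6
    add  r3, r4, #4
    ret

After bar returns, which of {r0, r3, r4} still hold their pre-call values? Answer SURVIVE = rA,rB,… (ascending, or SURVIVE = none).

SURVIVE = r3

prologue: push r3 -> mem[0x71]=0x49, sp=0x71
prologue: push r6 -> mem[0x70]=0xcd, sp=0x70
body[0] add  r0, r0, r3 -> r0=0xed
body[1] sub  r2, r2, #35 -> r2=0x5e
body[2] xor  r0, r1, r4 -> r0=0xf3
body[3] mov  r4, r5 -> r4=0x2b
body[4] mov  r6, r0 -> r6=0xf3
body[5] xor  r0, r1, r3 -> r0=0x5d
body[6] sub  r2, r6, r6 -> r2=0x00
body[7] add  r3, r4, #4 -> r3=0x2f
epilogue: pop r6=0xcd, sp=0x71
epilogue: pop r3=0x49, sp=0x72
r0: caller-saved, written=True
r3: callee-saved, written=True
r4: caller-saved, written=True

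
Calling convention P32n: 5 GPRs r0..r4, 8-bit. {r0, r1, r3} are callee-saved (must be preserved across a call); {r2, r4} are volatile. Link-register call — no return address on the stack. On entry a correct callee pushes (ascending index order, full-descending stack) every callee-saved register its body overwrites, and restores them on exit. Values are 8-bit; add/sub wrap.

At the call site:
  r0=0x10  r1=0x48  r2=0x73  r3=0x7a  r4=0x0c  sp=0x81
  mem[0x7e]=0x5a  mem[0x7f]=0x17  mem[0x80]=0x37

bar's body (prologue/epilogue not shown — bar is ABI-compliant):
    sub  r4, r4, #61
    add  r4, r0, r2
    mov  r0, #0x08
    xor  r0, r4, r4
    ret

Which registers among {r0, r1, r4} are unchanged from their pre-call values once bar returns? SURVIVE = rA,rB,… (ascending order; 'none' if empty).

prologue: push r0 → mem[0x80]=0x10, sp=0x80
body[0] sub  r4, r4, #61 → r4=0xcf
body[1] add  r4, r0, r2 → r4=0x83
body[2] mov  r0, #0x08 → r0=0x08
body[3] xor  r0, r4, r4 → r0=0x00
epilogue: pop r0=0x10, sp=0x81
r0: callee-saved, written=True
r1: callee-saved, written=False
r4: caller-saved, written=True

SURVIVE = r0,r1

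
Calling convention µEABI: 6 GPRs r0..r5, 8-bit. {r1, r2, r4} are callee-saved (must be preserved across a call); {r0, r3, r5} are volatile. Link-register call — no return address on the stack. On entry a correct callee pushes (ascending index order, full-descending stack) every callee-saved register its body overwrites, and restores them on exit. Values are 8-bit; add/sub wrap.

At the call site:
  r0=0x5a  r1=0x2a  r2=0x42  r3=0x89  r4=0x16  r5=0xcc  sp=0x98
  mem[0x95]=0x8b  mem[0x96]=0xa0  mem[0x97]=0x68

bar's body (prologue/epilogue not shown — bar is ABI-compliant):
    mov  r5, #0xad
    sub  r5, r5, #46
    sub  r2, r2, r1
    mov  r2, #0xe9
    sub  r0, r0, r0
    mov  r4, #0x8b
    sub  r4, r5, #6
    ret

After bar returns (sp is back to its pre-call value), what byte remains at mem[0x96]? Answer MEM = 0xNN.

prologue: push r2 -> mem[0x97]=0x42, sp=0x97
prologue: push r4 -> mem[0x96]=0x16, sp=0x96
body[0] mov  r5, #0xad -> r5=0xad
body[1] sub  r5, r5, #46 -> r5=0x7f
body[2] sub  r2, r2, r1 -> r2=0x18
body[3] mov  r2, #0xe9 -> r2=0xe9
body[4] sub  r0, r0, r0 -> r0=0x00
body[5] mov  r4, #0x8b -> r4=0x8b
body[6] sub  r4, r5, #6 -> r4=0x79
epilogue: pop r4=0x16, sp=0x97
epilogue: pop r2=0x42, sp=0x98
prologue pushed ['r2', 'r4'] at ['0x97', '0x96']

MEM = 0x16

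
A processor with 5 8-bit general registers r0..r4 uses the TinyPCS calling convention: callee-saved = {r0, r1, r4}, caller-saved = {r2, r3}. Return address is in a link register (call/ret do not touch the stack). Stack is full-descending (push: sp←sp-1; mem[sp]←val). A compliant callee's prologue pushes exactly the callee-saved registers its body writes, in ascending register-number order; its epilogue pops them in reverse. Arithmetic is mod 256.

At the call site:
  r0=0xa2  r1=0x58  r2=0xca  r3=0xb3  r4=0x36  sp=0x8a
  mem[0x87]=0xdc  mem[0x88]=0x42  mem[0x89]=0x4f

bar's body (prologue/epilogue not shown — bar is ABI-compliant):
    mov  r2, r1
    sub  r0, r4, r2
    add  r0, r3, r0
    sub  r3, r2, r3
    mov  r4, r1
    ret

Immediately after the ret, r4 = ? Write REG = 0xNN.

prologue: push r0 -> mem[0x89]=0xa2, sp=0x89
prologue: push r4 -> mem[0x88]=0x36, sp=0x88
body[0] mov  r2, r1 -> r2=0x58
body[1] sub  r0, r4, r2 -> r0=0xde
body[2] add  r0, r3, r0 -> r0=0x91
body[3] sub  r3, r2, r3 -> r3=0xa5
body[4] mov  r4, r1 -> r4=0x58
epilogue: pop r4=0x36, sp=0x89
epilogue: pop r0=0xa2, sp=0x8a
r4 is callee-saved -> restored

REG = 0x36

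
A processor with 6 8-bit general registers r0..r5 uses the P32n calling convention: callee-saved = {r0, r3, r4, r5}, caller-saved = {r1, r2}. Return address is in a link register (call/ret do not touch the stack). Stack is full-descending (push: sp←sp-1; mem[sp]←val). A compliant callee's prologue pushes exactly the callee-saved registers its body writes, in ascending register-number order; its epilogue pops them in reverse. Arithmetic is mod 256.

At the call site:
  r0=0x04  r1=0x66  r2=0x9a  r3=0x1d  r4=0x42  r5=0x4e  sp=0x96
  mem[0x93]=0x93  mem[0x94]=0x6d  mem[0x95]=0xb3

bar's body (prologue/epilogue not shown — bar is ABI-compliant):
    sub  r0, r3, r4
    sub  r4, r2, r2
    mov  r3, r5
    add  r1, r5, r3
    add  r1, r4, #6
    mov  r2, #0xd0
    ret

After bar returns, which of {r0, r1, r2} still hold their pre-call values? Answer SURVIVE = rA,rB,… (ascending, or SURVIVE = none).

prologue: push r0 → mem[0x95]=0x04, sp=0x95
prologue: push r3 → mem[0x94]=0x1d, sp=0x94
prologue: push r4 → mem[0x93]=0x42, sp=0x93
body[0] sub  r0, r3, r4 → r0=0xdb
body[1] sub  r4, r2, r2 → r4=0x00
body[2] mov  r3, r5 → r3=0x4e
body[3] add  r1, r5, r3 → r1=0x9c
body[4] add  r1, r4, #6 → r1=0x06
body[5] mov  r2, #0xd0 → r2=0xd0
epilogue: pop r4=0x42, sp=0x94
epilogue: pop r3=0x1d, sp=0x95
epilogue: pop r0=0x04, sp=0x96
r0: callee-saved, written=True
r1: caller-saved, written=True
r2: caller-saved, written=True

SURVIVE = r0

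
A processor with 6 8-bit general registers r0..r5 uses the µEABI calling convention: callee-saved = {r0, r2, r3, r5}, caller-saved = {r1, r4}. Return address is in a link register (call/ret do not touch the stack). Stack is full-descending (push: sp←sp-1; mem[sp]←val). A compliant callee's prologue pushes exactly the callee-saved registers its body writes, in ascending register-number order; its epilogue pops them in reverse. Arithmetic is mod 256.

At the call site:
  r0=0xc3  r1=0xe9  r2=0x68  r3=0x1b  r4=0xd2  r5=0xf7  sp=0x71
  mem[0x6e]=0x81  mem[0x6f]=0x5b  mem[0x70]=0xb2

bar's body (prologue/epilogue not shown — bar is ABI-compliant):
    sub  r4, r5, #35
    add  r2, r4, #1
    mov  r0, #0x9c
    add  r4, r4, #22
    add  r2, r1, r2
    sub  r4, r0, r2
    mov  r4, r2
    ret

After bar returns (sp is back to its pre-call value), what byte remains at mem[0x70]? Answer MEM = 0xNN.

MEM = 0xc3

prologue: push r0 → mem[0x70]=0xc3, sp=0x70
prologue: push r2 → mem[0x6f]=0x68, sp=0x6f
body[0] sub  r4, r5, #35 → r4=0xd4
body[1] add  r2, r4, #1 → r2=0xd5
body[2] mov  r0, #0x9c → r0=0x9c
body[3] add  r4, r4, #22 → r4=0xea
body[4] add  r2, r1, r2 → r2=0xbe
body[5] sub  r4, r0, r2 → r4=0xde
body[6] mov  r4, r2 → r4=0xbe
epilogue: pop r2=0x68, sp=0x70
epilogue: pop r0=0xc3, sp=0x71
prologue pushed ['r0', 'r2'] at ['0x70', '0x6f']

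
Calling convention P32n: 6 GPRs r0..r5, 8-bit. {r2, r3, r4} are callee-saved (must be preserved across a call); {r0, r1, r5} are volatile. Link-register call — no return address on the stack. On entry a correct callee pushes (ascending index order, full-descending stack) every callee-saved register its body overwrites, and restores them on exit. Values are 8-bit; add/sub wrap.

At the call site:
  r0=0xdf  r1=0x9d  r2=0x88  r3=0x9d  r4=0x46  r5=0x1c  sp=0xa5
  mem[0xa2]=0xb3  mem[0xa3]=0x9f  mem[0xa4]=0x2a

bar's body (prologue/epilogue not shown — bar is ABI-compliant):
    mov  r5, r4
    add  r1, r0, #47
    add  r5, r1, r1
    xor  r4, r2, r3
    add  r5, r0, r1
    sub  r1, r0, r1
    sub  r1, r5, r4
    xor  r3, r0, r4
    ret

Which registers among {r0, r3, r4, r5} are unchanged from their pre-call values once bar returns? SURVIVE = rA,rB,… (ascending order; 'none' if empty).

SURVIVE = r0,r3,r4

prologue: push r3 → mem[0xa4]=0x9d, sp=0xa4
prologue: push r4 → mem[0xa3]=0x46, sp=0xa3
body[0] mov  r5, r4 → r5=0x46
body[1] add  r1, r0, #47 → r1=0x0e
body[2] add  r5, r1, r1 → r5=0x1c
body[3] xor  r4, r2, r3 → r4=0x15
body[4] add  r5, r0, r1 → r5=0xed
body[5] sub  r1, r0, r1 → r1=0xd1
body[6] sub  r1, r5, r4 → r1=0xd8
body[7] xor  r3, r0, r4 → r3=0xca
epilogue: pop r4=0x46, sp=0xa4
epilogue: pop r3=0x9d, sp=0xa5
r0: caller-saved, written=False
r3: callee-saved, written=True
r4: callee-saved, written=True
r5: caller-saved, written=True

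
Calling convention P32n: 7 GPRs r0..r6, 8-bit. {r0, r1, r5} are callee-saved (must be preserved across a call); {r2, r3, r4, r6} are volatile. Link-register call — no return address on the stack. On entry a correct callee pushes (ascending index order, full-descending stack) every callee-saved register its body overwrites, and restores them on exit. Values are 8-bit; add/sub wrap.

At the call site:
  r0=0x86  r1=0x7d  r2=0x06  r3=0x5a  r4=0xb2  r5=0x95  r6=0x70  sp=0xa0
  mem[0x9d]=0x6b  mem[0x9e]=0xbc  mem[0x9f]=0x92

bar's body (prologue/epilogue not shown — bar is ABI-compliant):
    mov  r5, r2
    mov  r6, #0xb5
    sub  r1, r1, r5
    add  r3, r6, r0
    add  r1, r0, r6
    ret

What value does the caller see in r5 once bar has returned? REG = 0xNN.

REG = 0x95

prologue: push r1 -> mem[0x9f]=0x7d, sp=0x9f
prologue: push r5 -> mem[0x9e]=0x95, sp=0x9e
body[0] mov  r5, r2 -> r5=0x06
body[1] mov  r6, #0xb5 -> r6=0xb5
body[2] sub  r1, r1, r5 -> r1=0x77
body[3] add  r3, r6, r0 -> r3=0x3b
body[4] add  r1, r0, r6 -> r1=0x3b
epilogue: pop r5=0x95, sp=0x9f
epilogue: pop r1=0x7d, sp=0xa0
r5 is callee-saved -> restored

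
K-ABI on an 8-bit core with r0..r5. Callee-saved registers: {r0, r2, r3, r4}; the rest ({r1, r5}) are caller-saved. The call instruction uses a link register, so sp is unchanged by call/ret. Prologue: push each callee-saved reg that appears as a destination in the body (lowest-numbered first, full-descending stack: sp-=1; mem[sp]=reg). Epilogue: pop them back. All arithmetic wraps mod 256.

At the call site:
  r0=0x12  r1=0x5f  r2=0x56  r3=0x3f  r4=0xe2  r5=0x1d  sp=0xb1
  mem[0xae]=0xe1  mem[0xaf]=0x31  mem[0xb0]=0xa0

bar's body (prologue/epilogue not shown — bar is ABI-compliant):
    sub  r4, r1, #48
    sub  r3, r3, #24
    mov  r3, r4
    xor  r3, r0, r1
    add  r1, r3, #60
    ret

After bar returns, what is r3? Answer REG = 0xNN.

REG = 0x3f

prologue: push r3 -> mem[0xb0]=0x3f, sp=0xb0
prologue: push r4 -> mem[0xaf]=0xe2, sp=0xaf
body[0] sub  r4, r1, #48 -> r4=0x2f
body[1] sub  r3, r3, #24 -> r3=0x27
body[2] mov  r3, r4 -> r3=0x2f
body[3] xor  r3, r0, r1 -> r3=0x4d
body[4] add  r1, r3, #60 -> r1=0x89
epilogue: pop r4=0xe2, sp=0xb0
epilogue: pop r3=0x3f, sp=0xb1
r3 is callee-saved -> restored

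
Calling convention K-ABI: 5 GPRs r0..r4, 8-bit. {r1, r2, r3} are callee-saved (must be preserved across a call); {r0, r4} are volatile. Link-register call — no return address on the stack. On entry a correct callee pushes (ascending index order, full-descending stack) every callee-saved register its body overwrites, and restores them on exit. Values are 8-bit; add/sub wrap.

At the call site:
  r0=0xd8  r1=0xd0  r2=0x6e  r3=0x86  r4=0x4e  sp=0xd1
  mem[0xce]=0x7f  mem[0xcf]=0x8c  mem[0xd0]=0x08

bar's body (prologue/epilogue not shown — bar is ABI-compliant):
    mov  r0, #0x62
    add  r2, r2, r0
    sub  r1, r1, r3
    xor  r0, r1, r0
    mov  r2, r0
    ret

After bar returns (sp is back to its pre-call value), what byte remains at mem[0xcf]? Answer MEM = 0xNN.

prologue: push r1 -> mem[0xd0]=0xd0, sp=0xd0
prologue: push r2 -> mem[0xcf]=0x6e, sp=0xcf
body[0] mov  r0, #0x62 -> r0=0x62
body[1] add  r2, r2, r0 -> r2=0xd0
body[2] sub  r1, r1, r3 -> r1=0x4a
body[3] xor  r0, r1, r0 -> r0=0x28
body[4] mov  r2, r0 -> r2=0x28
epilogue: pop r2=0x6e, sp=0xd0
epilogue: pop r1=0xd0, sp=0xd1
prologue pushed ['r1', 'r2'] at ['0xd0', '0xcf']

MEM = 0x6e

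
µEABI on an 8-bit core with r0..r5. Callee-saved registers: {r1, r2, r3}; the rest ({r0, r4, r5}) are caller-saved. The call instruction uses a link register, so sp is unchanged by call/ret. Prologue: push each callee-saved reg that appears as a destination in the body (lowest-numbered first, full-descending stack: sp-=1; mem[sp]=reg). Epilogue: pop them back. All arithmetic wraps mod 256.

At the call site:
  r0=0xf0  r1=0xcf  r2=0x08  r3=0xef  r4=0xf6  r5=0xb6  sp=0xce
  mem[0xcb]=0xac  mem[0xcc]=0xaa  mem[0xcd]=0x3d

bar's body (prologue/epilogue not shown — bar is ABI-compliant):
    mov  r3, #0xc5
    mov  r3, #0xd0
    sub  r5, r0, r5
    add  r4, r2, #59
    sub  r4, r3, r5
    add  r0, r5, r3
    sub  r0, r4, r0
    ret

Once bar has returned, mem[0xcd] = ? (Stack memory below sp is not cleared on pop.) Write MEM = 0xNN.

prologue: push r3 -> mem[0xcd]=0xef, sp=0xcd
body[0] mov  r3, #0xc5 -> r3=0xc5
body[1] mov  r3, #0xd0 -> r3=0xd0
body[2] sub  r5, r0, r5 -> r5=0x3a
body[3] add  r4, r2, #59 -> r4=0x43
body[4] sub  r4, r3, r5 -> r4=0x96
body[5] add  r0, r5, r3 -> r0=0x0a
body[6] sub  r0, r4, r0 -> r0=0x8c
epilogue: pop r3=0xef, sp=0xce
prologue pushed ['r3'] at ['0xcd']

MEM = 0xef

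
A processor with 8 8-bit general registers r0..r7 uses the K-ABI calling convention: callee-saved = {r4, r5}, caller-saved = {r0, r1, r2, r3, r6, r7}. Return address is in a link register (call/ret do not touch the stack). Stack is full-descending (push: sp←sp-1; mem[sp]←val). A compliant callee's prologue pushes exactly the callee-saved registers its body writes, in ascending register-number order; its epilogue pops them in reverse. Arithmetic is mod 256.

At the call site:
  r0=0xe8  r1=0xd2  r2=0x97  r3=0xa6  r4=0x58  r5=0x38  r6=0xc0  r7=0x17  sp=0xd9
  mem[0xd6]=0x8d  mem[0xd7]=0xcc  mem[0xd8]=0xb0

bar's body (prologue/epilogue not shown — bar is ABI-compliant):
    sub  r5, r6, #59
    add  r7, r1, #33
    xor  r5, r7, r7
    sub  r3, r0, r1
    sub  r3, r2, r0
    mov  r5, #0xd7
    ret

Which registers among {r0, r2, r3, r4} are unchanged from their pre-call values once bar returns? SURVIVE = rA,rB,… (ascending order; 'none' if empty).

SURVIVE = r0,r2,r4

prologue: push r5 → mem[0xd8]=0x38, sp=0xd8
body[0] sub  r5, r6, #59 → r5=0x85
body[1] add  r7, r1, #33 → r7=0xf3
body[2] xor  r5, r7, r7 → r5=0x00
body[3] sub  r3, r0, r1 → r3=0x16
body[4] sub  r3, r2, r0 → r3=0xaf
body[5] mov  r5, #0xd7 → r5=0xd7
epilogue: pop r5=0x38, sp=0xd9
r0: caller-saved, written=False
r2: caller-saved, written=False
r3: caller-saved, written=True
r4: callee-saved, written=False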